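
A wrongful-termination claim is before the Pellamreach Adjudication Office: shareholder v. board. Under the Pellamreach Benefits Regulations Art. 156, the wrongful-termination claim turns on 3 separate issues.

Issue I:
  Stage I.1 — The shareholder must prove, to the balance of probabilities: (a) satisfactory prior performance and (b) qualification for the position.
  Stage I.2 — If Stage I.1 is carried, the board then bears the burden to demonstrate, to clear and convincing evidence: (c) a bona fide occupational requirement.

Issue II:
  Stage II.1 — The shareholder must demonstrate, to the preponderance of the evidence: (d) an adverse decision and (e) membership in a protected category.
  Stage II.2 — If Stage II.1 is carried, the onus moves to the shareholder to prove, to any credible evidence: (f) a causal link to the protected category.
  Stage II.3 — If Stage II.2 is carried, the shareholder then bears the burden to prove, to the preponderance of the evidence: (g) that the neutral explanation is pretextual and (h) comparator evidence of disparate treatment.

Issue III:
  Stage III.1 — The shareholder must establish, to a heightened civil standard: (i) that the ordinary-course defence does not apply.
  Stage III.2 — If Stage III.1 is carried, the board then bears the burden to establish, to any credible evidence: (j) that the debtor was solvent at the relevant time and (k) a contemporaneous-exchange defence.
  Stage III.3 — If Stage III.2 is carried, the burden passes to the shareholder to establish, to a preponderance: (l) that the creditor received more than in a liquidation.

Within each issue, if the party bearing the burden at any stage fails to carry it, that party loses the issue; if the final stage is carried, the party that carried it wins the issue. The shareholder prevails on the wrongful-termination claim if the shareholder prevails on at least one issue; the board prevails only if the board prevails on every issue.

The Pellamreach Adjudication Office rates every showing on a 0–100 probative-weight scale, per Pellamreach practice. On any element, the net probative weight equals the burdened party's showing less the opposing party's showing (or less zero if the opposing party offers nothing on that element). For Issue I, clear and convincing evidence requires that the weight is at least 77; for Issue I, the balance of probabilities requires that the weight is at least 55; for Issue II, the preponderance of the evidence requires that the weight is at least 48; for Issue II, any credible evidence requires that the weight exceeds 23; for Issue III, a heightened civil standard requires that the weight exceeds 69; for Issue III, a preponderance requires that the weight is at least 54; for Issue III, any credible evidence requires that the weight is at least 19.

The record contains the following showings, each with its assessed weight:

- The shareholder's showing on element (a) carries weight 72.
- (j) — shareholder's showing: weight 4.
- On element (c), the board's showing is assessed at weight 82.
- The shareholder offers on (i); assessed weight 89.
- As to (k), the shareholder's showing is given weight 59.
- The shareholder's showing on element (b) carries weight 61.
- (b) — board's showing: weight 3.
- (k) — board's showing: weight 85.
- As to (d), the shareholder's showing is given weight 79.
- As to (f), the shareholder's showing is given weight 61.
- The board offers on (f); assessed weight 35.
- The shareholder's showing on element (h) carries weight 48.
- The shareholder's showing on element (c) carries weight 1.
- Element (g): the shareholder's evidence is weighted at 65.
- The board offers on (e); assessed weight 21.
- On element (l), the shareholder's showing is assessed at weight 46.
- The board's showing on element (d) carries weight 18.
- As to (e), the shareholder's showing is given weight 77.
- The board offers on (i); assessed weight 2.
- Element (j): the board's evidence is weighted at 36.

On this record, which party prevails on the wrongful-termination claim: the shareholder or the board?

— Issue I —
At Stage I.1 the shareholder must meet the balance of probabilities (weight is at least 55): on (a) the weight is 72, which does reach 55, so (a) meets the standard; on (b) the weight is 61 less the opposing 3 gives net 58, which does reach 55, so (b) meets the standard.
  Stage I.1 carried; the burden shifts to the board.
At Stage I.2 the board must meet clear and convincing evidence (weight is at least 77): on (c) the weight is 82 less the opposing 1 gives net 81, which does reach 77, so (c) meets the standard.
  The board carries the last stage.
With every stage satisfied, the board prevails on this issue.
— Issue II —
Stage II.1 (shareholder, the preponderance of the evidence, weight is at least 48): (d) net 79−18=61 ≥ 48 — meets; (e) net 77−21=56 ≥ 48 — meets.
  Stage II.1 carried; the burden remains with the shareholder.
Stage II.2 (shareholder, any credible evidence, weight exceeds 23): (f) net 61−35=26 > 23 — meets.
  Stage II.2 is satisfied; the shareholder continues to bear the burden.
Stage II.3 (shareholder, the preponderance of the evidence, weight is at least 48): (g) 65 ≥ 48 — meets; (h) 48 ≥ 48 — meets.
  Stage II.3 carried; the final stage is satisfied.
All stages carried — the shareholder prevails on this issue.
— Issue III —
Stage III.1 (shareholder, a heightened civil standard, weight exceeds 69): (i) net 89−2=87 > 69 — meets.
  All elements met. The burden passes to the board.
Stage III.2 (board, any credible evidence, weight is at least 19): (j) net 36−4=32 ≥ 19 — meets; (k) net 85−59=26 ≥ 19 — meets.
  Stage III.2 carried; the burden shifts to the shareholder.
Stage III.3 (shareholder, a preponderance, weight is at least 54): (l) 46 < 54 — fails.
  The shareholder does not carry Stage III.3.
The board prevails on this issue.
Per-issue: Issue I → board; Issue II → shareholder; Issue III → board. The shareholder must prevail on at least one issue; overall, the shareholder prevails.

shareholder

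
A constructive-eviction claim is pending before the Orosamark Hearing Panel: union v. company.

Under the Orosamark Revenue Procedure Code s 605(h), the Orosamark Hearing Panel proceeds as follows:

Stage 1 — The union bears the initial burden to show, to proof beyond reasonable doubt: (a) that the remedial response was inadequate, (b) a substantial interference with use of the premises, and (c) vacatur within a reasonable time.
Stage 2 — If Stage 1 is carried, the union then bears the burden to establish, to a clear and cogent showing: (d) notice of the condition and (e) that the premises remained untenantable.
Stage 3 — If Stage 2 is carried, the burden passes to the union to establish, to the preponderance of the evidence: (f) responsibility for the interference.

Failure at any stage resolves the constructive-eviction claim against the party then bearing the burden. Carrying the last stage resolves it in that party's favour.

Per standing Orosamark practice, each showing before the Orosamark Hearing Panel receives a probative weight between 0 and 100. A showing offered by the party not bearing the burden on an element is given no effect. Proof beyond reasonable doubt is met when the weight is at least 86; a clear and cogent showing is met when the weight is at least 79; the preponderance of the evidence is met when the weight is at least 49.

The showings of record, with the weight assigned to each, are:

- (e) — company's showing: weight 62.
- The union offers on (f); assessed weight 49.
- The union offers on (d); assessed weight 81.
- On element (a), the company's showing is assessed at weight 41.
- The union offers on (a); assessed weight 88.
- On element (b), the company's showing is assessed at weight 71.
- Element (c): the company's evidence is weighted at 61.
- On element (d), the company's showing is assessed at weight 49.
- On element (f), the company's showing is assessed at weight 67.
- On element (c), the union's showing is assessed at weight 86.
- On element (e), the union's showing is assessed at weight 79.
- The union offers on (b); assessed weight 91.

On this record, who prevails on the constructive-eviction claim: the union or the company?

Stage 1 — burden on union; standard: proof beyond reasonable doubt (weight is at least 86).
    (a): 88 (company's 41 disregarded) ≥ 86 [met]
    (b): 91 (company's 71 disregarded) ≥ 86 [met]
    (c): 86 (company's 61 disregarded) ≥ 86 [met]
  Stage 1 is satisfied; the union continues to bear the burden.
Stage 2 — burden on union; standard: a clear and cogent showing (weight is at least 79).
    (d): 81 (company's 49 disregarded) ≥ 79 [met]
    (e): 79 (company's 62 disregarded) ≥ 79 [met]
  Stage 2 carried; the burden remains with the union.
Stage 3 — burden on union; standard: the preponderance of the evidence (weight is at least 49).
    (f): 49 (company's 67 disregarded) ≥ 49 [met]
  All elements met at the final stage.
All stages carried — the union prevails.

union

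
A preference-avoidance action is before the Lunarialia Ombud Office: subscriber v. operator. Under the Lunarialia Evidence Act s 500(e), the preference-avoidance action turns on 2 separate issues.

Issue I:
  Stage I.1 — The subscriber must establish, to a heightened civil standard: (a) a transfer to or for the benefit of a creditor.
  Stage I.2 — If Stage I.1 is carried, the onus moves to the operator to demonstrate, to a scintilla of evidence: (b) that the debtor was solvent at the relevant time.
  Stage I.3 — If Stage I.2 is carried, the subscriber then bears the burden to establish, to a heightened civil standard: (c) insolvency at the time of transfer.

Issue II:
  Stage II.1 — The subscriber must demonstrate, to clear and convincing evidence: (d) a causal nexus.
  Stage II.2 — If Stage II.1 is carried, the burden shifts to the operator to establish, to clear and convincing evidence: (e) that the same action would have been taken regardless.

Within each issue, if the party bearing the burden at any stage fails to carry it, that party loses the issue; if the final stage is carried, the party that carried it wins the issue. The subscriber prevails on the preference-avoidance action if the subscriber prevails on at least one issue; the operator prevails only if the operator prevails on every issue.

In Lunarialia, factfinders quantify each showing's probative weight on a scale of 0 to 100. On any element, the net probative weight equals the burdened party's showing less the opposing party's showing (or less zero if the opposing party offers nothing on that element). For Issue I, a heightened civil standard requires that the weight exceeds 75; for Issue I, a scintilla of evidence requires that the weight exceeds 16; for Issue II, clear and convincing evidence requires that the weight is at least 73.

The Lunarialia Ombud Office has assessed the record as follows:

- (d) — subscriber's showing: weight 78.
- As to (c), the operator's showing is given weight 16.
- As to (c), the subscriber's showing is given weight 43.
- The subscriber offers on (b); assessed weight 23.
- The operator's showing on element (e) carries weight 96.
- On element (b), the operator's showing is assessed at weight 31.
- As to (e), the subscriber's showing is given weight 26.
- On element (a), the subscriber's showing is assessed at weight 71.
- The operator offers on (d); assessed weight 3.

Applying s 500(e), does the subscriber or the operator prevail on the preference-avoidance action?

— Issue I —
Stage I.1 — burden on subscriber; standard: a heightened civil standard (weight exceeds 75).
    (a): 71 ≤ 75 [not met]
  The subscriber does not carry Stage I.1.
The analysis ends at Stage I.1; the operator prevails on this issue.
— Issue II —
Stage II.1 (subscriber, clear and convincing evidence, weight is at least 73): (d) net 78−3=75 ≥ 73 — meets.
  Stage II.1 carried; the burden shifts to the operator.
Stage II.2 (operator, clear and convincing evidence, weight is at least 73): (e) net 96−26=70 < 73 — fails.
  Not every element is met, so the operator fails to carry Stage II.2.
The analysis ends at Stage II.2; the subscriber prevails on this issue.
Per-issue: Issue I → operator; Issue II → subscriber. The subscriber must prevail on at least one issue; overall, the subscriber prevails.

subscriber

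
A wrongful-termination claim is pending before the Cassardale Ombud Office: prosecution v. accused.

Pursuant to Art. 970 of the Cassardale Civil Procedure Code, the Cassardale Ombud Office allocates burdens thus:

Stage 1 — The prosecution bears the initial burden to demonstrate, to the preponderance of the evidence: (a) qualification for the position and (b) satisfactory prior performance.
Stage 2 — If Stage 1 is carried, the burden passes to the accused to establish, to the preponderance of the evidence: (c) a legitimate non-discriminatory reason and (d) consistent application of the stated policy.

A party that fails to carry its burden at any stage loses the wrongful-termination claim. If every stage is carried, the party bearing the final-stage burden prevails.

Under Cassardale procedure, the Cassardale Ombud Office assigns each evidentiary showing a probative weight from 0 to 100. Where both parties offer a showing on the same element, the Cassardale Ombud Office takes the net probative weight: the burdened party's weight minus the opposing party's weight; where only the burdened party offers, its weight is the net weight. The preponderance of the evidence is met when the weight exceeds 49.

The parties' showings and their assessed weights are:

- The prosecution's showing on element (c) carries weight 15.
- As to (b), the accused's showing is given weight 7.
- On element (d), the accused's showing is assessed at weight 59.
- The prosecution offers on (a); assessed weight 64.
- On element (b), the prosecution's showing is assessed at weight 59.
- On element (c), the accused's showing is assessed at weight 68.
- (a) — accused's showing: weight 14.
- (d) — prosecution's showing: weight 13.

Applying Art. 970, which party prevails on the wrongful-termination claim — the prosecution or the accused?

prosecution

Stage 1 (prosecution, the preponderance of the evidence, weight exceeds 49): (a) net 64−14=50 > 49 — meets; (b) net 59−7=52 > 49 — meets.
  All elements met. The burden passes to the accused.
Stage 2 (accused, the preponderance of the evidence, weight exceeds 49): (c) net 68−15=53 > 49 — meets; (d) net 59−13=46 ≤ 49 — fails.
  Not every element is met, so the accused fails to carry Stage 2.
The prosecution prevails.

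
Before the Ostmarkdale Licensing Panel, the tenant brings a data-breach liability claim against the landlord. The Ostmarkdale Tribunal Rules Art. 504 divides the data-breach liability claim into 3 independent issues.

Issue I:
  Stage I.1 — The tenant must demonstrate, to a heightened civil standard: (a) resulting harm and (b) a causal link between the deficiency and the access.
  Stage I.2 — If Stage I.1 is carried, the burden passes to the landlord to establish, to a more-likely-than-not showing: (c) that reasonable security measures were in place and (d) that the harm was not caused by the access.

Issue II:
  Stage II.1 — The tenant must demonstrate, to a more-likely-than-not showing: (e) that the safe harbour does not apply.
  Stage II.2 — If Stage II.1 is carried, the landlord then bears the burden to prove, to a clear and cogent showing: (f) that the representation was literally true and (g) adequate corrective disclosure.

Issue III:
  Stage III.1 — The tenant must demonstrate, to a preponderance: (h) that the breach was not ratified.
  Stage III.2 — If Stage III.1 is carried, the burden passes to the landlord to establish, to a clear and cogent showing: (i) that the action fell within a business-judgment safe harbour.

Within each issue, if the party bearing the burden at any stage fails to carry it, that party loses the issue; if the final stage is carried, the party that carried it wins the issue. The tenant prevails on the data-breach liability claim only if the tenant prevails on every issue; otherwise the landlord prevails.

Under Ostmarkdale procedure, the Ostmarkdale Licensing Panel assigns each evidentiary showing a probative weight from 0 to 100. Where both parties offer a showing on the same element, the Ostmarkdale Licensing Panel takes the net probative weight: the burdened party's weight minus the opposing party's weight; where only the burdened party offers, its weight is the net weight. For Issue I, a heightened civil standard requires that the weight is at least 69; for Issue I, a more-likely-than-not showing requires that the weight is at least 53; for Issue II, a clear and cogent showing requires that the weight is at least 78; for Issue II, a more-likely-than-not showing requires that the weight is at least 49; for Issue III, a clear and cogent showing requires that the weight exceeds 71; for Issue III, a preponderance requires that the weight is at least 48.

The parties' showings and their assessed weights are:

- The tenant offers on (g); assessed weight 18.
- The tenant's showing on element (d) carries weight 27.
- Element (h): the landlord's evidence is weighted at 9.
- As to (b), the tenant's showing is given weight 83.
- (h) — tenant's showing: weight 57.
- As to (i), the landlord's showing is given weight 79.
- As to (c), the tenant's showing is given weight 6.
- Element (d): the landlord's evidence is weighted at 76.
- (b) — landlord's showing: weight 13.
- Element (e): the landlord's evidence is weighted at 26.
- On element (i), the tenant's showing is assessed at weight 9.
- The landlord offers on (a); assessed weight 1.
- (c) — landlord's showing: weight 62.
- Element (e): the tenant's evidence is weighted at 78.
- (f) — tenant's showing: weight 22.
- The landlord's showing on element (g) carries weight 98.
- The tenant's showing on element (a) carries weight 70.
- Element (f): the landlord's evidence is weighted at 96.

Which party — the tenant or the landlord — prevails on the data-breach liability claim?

— Issue I —
Stage I.1 (tenant, a heightened civil standard, weight is at least 69): (a) net 70−1=69 ≥ 69 — meets; (b) net 83−13=70 ≥ 69 — meets.
  Stage I.1 carried; the burden shifts to the landlord.
Stage I.2 (landlord, a more-likely-than-not showing, weight is at least 53): (c) net 62−6=56 ≥ 53 — meets; (d) net 76−27=49 < 53 — fails.
  Not every element is met, so the landlord fails to carry Stage I.2.
So the tenant prevails on this issue.
— Issue II —
Stage II.1 — burden on tenant; standard: a more-likely-than-not showing (weight is at least 49).
    (e): 78 − 26 = 52 ≥ 49 [met]
  Stage II.1 carried; the burden shifts to the landlord.
Stage II.2 — burden on landlord; standard: a clear and cogent showing (weight is at least 78).
    (f): 96 − 22 = 74 < 78 [not met]
    (g): 98 − 18 = 80 ≥ 78 [met]
  Stage II.2 not carried; the landlord fails its burden.
The tenant prevails on this issue.
— Issue III —
Stage III.1 (tenant, a preponderance, weight is at least 48): (h) net 57−9=48 ≥ 48 — meets.
  Stage III.1 carried; the burden shifts to the landlord.
Stage III.2 (landlord, a clear and cogent showing, weight exceeds 71): (i) net 79−9=70 ≤ 71 — fails.
  Stage III.2 not carried; the landlord fails its burden.
The analysis ends at Stage III.2; the tenant prevails on this issue.
Per-issue: Issue I → tenant; Issue II → tenant; Issue III → tenant. The tenant must prevail on every issue; overall, the tenant prevails.

tenant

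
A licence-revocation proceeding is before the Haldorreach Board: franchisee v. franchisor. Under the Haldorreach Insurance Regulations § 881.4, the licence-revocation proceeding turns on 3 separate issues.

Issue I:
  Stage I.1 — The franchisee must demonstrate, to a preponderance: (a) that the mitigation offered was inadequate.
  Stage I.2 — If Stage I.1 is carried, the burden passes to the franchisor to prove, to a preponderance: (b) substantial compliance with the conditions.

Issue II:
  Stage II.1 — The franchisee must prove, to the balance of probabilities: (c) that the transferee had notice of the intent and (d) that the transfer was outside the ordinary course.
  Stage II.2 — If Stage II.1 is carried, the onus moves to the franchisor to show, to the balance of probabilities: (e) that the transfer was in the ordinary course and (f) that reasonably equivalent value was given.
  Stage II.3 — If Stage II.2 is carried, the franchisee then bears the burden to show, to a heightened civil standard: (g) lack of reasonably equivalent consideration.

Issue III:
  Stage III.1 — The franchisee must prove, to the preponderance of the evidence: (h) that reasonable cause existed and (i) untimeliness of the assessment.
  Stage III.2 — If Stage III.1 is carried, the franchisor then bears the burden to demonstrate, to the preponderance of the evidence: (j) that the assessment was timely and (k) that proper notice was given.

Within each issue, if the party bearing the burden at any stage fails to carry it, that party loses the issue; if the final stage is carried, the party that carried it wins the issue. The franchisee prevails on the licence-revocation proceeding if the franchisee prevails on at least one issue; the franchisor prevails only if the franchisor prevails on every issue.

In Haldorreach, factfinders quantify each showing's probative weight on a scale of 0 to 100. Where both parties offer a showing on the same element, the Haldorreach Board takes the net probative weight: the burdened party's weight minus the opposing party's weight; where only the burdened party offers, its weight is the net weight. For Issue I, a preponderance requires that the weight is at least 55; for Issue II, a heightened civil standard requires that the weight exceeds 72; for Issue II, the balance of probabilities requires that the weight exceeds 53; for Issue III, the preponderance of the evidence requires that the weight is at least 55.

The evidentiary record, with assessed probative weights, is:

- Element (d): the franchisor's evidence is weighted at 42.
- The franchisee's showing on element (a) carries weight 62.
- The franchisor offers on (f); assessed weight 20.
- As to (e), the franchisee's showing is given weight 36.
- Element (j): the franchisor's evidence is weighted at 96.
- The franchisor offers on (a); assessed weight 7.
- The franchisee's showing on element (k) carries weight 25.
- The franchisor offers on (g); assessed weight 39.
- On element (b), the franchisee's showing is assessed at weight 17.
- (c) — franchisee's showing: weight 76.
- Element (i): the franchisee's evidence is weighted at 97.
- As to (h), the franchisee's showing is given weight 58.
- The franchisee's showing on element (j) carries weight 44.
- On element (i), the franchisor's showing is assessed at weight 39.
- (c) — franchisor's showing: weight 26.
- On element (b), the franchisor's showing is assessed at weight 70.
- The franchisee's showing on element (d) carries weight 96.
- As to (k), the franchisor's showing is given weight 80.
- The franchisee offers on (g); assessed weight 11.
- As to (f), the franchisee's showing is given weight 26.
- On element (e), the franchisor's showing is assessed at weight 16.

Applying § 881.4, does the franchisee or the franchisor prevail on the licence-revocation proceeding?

franchisee

— Issue I —
Stage I.1 — burden on franchisee; standard: a preponderance (weight is at least 55).
    (a): 62 − 7 = 55 ≥ 55 [met]
  All elements met. The burden passes to the franchisor.
Stage I.2 — burden on franchisor; standard: a preponderance (weight is at least 55).
    (b): 70 − 17 = 53 < 55 [not met]
  Stage I.2 not carried; the franchisor fails its burden.
The franchisee prevails on this issue.
— Issue II —
At Stage II.1 the franchisee must meet the balance of probabilities (weight exceeds 53): on (c) the weight is 76 less the opposing 26 gives net 50, ≤ 53, so (c) does not meet the standard; on (d) the weight is 96 less the opposing 42 gives net 54, which does exceed 53, so (d) meets the standard.
  Stage II.1 not carried; the franchisee fails its burden.
The analysis ends at Stage II.1; the franchisor prevails on this issue.
— Issue III —
Stage III.1 — burden on franchisee; standard: the preponderance of the evidence (weight is at least 55).
    (h): 58 ≥ 55 [met]
    (i): 97 − 39 = 58 ≥ 55 [met]
  Stage III.1 is satisfied; the onus moves to the franchisor.
Stage III.2 — burden on franchisor; standard: the preponderance of the evidence (weight is at least 55).
    (j): 96 − 44 = 52 < 55 [not met]
    (k): 80 − 25 = 55 ≥ 55 [met]
  The franchisor does not carry Stage III.2.
The analysis ends at Stage III.2; the franchisee prevails on this issue.
Per-issue: Issue I → franchisee; Issue II → franchisor; Issue III → franchisee. The franchisee must prevail on at least one issue; overall, the franchisee prevails.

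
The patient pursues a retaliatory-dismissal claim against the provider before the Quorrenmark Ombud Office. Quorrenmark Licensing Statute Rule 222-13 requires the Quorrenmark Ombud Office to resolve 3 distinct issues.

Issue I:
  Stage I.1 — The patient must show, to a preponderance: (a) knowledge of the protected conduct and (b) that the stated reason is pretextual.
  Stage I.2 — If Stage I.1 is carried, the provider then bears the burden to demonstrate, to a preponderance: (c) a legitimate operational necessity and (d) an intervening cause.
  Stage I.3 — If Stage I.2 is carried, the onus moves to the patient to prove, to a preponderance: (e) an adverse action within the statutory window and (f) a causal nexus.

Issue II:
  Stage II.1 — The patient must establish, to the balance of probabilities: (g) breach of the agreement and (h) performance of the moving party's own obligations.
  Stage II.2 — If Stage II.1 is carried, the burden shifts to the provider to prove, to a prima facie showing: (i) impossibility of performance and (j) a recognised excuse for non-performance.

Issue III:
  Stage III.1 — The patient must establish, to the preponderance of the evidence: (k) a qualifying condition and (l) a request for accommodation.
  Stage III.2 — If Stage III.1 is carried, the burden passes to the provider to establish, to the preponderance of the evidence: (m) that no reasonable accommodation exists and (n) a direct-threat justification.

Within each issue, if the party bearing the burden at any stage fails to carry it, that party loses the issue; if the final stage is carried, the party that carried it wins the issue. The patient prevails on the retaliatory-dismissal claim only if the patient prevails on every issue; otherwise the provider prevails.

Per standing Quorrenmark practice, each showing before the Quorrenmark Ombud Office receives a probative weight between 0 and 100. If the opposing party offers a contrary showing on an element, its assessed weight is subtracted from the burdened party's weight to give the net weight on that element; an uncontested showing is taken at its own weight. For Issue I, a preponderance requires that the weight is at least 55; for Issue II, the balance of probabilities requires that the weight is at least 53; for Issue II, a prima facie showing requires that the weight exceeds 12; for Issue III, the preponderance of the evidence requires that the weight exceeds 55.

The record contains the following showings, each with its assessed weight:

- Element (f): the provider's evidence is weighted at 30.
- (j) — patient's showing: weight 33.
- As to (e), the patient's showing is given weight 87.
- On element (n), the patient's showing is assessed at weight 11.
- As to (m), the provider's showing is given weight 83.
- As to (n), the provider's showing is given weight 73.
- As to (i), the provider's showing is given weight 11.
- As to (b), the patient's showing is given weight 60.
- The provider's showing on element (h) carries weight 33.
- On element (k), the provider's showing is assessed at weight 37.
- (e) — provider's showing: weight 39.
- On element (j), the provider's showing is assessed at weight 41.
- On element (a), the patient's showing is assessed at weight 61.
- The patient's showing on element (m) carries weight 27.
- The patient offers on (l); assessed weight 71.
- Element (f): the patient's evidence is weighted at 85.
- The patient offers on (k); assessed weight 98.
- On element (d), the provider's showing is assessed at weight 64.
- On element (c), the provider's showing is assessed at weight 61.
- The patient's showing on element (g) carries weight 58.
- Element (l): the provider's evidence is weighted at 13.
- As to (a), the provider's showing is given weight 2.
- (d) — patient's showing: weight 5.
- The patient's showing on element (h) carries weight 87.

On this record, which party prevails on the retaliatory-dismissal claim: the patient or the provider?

— Issue I —
Stage I.1 (patient, a preponderance, weight is at least 55): (a) net 61−2=59 ≥ 55 — meets; (b) 60 ≥ 55 — meets.
  All elements met. The burden passes to the provider.
Stage I.2 (provider, a preponderance, weight is at least 55): (c) 61 ≥ 55 — meets; (d) net 64−5=59 ≥ 55 — meets.
  All elements met. The burden passes to the patient.
Stage I.3 (patient, a preponderance, weight is at least 55): (e) net 87−39=48 < 55 — fails; (f) net 85−30=55 ≥ 55 — meets.
  Not every element is met, so the patient fails to carry Stage I.3.
The provider prevails on this issue.
— Issue II —
At Stage II.1 the patient must meet the balance of probabilities (weight is at least 53): on (g) the weight is 58, ≥ 53, so (g) meets the standard; on (h) the weight is 87 less the opposing 33 gives net 54, which does reach 53, so (h) meets the standard.
  Stage II.1 is satisfied; the onus moves to the provider.
At Stage II.2 the provider must meet a prima facie showing (weight exceeds 12): on (i) the weight is 11, which does not exceed 12, so (i) does not meet the standard; on (j) the weight is 41 less the opposing 33 gives net 8, ≤ 12, so (j) does not meet the standard.
  Stage II.2 not carried; the provider fails its burden.
The patient prevails on this issue.
— Issue III —
Stage III.1 (patient, the preponderance of the evidence, weight exceeds 55): (k) net 98−37=61 > 55 — meets; (l) net 71−13=58 > 55 — meets.
  All elements met. The burden passes to the provider.
Stage III.2 (provider, the preponderance of the evidence, weight exceeds 55): (m) net 83−27=56 > 55 — meets; (n) net 73−11=62 > 55 — meets.
  All elements met at the final stage.
All stages carried — the provider prevails on this issue.
Per-issue: Issue I → provider; Issue II → patient; Issue III → provider. The patient must prevail on every issue; overall, the provider prevails.

provider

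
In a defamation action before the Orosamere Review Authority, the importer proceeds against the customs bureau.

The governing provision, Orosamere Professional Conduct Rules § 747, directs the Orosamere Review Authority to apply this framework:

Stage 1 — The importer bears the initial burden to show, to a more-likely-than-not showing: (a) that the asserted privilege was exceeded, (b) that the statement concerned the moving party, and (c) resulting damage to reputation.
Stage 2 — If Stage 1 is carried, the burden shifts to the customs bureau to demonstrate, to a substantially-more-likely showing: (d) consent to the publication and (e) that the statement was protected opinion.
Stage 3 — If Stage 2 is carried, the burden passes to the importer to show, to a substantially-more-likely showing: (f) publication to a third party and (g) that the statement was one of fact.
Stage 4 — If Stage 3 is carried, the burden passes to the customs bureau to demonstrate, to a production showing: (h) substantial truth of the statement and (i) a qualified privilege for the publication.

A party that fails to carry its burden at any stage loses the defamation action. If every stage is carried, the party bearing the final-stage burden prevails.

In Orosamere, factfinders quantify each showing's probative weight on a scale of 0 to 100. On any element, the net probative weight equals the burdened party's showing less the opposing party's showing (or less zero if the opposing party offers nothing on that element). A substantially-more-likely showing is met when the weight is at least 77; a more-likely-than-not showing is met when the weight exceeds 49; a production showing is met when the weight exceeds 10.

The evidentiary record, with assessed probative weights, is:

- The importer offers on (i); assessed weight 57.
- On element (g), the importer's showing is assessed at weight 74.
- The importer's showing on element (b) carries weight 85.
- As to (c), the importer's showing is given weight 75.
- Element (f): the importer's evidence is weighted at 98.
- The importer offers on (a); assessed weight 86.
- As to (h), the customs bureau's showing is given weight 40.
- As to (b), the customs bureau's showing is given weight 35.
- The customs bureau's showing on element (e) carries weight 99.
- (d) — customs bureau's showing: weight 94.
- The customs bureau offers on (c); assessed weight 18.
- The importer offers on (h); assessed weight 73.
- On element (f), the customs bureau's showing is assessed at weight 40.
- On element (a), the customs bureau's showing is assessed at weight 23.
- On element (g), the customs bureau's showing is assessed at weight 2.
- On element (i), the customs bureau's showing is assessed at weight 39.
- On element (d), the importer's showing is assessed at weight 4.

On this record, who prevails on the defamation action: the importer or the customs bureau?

customs bureau

Stage 1 — burden on importer; standard: a more-likely-than-not showing (weight exceeds 49).
    (a): 86 − 23 = 63 > 49 [met]
    (b): 85 − 35 = 50 > 49 [met]
    (c): 75 − 18 = 57 > 49 [met]
  All elements met. The burden passes to the customs bureau.
Stage 2 — burden on customs bureau; standard: a substantially-more-likely showing (weight is at least 77).
    (d): 94 − 4 = 90 ≥ 77 [met]
    (e): 99 ≥ 77 [met]
  The customs bureau carries Stage 2; the importer now bears the burden.
Stage 3 — burden on importer; standard: a substantially-more-likely showing (weight is at least 77).
    (f): 98 − 40 = 58 < 77 [not met]
    (g): 74 − 2 = 72 < 77 [not met]
  Stage 3 not carried; the importer fails its burden.
The customs bureau prevails.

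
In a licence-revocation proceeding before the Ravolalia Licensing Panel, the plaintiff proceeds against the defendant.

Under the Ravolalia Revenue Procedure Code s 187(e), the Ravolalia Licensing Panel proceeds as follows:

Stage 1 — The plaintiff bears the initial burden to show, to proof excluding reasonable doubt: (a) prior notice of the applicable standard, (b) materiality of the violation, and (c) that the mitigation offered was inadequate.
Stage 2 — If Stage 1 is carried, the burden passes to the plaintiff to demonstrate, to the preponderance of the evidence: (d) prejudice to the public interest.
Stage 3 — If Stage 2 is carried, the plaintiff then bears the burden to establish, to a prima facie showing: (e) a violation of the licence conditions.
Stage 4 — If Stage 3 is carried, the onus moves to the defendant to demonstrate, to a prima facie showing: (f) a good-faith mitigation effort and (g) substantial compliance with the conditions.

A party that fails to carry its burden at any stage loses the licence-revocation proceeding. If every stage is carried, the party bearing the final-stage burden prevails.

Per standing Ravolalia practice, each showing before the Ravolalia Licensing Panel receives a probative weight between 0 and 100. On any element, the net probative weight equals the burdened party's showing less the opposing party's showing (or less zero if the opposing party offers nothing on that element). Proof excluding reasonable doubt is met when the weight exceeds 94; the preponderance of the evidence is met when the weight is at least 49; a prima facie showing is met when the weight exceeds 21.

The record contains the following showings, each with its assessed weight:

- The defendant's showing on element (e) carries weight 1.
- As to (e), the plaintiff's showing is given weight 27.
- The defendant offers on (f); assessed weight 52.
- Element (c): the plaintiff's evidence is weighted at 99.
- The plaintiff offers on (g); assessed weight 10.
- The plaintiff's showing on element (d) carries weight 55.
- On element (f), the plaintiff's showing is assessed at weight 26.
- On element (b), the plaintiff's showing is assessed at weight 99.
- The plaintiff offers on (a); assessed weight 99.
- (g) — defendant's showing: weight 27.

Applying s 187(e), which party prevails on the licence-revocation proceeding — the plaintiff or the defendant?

plaintiff

Stage 1 (plaintiff, proof excluding reasonable doubt, weight exceeds 94): (a) 99 > 94 — meets; (b) 99 > 94 — meets; (c) 99 > 94 — meets.
  Stage 1 carried; the burden remains with the plaintiff.
Stage 2 (plaintiff, the preponderance of the evidence, weight is at least 49): (d) 55 ≥ 49 — meets.
  Stage 2 carried; the burden remains with the plaintiff.
Stage 3 (plaintiff, a prima facie showing, weight exceeds 21): (e) net 27−1=26 > 21 — meets.
  The plaintiff carries Stage 3; the defendant now bears the burden.
Stage 4 (defendant, a prima facie showing, weight exceeds 21): (f) net 52−26=26 > 21 — meets; (g) net 27−10=17 ≤ 21 — fails.
  Stage 4 not carried; the defendant fails its burden.
So the plaintiff prevails.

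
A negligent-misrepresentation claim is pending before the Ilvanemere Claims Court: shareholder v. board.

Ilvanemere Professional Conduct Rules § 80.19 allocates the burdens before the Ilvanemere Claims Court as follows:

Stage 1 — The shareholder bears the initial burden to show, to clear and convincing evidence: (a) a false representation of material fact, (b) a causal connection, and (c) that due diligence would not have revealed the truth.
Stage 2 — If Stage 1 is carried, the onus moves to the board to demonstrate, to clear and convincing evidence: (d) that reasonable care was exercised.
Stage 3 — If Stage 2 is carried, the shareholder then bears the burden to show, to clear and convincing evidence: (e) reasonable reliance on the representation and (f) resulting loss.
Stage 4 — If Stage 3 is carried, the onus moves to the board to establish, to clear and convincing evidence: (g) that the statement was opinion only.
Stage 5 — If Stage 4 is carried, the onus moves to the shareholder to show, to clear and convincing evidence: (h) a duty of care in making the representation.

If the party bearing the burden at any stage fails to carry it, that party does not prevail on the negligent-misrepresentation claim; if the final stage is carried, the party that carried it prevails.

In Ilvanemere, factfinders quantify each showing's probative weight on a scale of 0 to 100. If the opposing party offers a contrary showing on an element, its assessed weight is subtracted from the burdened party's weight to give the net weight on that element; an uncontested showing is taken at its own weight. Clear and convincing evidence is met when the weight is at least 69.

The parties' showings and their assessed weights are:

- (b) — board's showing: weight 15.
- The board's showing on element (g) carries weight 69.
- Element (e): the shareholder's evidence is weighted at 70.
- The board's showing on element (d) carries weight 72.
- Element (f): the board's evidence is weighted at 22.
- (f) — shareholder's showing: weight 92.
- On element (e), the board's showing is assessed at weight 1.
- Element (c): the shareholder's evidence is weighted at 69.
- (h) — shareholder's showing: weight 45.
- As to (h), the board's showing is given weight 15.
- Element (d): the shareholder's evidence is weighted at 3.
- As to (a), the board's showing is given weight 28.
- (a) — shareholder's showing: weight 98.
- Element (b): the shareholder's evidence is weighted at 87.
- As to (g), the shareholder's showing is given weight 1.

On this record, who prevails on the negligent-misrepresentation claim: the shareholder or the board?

At Stage 1 the shareholder must meet clear and convincing evidence (weight is at least 69): on (a) the weight is 98 less the opposing 28 gives net 70, which does reach 69, so (a) meets the standard; on (b) the weight is 87 less the opposing 15 gives net 72, ≥ 69, so (b) meets the standard; on (c) the weight is 69, ≥ 69, so (c) meets the standard.
  The shareholder carries Stage 1; the board now bears the burden.
At Stage 2 the board must meet clear and convincing evidence (weight is at least 69): on (d) the weight is 72 less the opposing 3 gives net 69, ≥ 69, so (d) meets the standard.
  The board carries Stage 2; the shareholder now bears the burden.
At Stage 3 the shareholder must meet clear and convincing evidence (weight is at least 69): on (e) the weight is 70 less the opposing 1 gives net 69, ≥ 69, so (e) meets the standard; on (f) the weight is 92 less the opposing 22 gives net 70, which does reach 69, so (f) meets the standard.
  All elements met. The burden passes to the board.
At Stage 4 the board must meet clear and convincing evidence (weight is at least 69): on (g) the weight is 69 less the opposing 1 gives net 68, which does not reach 69, so (g) does not meet the standard.
  Stage 4 not carried; the board fails its burden.
The shareholder prevails.

shareholder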